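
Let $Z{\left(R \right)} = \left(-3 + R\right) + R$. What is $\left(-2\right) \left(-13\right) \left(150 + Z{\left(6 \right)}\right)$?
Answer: $4134$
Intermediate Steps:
$Z{\left(R \right)} = -3 + 2 R$
$\left(-2\right) \left(-13\right) \left(150 + Z{\left(6 \right)}\right) = \left(-2\right) \left(-13\right) \left(150 + \left(-3 + 2 \cdot 6\right)\right) = 26 \left(150 + \left(-3 + 12\right)\right) = 26 \left(150 + 9\right) = 26 \cdot 159 = 4134$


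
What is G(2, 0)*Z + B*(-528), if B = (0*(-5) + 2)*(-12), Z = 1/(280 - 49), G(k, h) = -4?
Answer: 2927228/231 ≈ 12672.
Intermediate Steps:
Z = 1/231 ≈ 0.0043290
B = -24 (B = (0 + 2)*(-12) = 2*(-12) = -24)
G(2, 0)*Z + B*(-528) = -4*1/231 - 24*(-528) = -4/231 + 12672 = 2927228/231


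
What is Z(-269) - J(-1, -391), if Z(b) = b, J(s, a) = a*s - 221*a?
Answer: -87071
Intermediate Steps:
J(s, a) = -221*a + a*s
Z(-269) - J(-1, -391) = -269 - (-391)*(-221 - 1) = -269 - (-391)*(-222) = -269 - 1*86802 = -269 - 86802 = -87071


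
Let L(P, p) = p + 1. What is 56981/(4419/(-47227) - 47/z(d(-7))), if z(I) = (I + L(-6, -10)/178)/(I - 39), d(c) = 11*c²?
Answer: -258159702158971/197974468927 ≈ -1304.0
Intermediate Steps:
L(P, p) = 1 + p
z(I) = (-9/178 + I)/(-39 + I) (z(I) = (I + (1 - 10)/178)/(I - 39) = (I - 9*1/178)/(-39 + I) = (I - 9/178)/(-39 + I) = (-9/178 + I)/(-39 + I))
56981/(4419/(-47227) - 47/z(d(-7))) = 56981/(4419/(-47227) - 47*(-39 + 11*(-7)²)/(-9/178 + 11*(-7)²)) = 56981/(4419*(-1/47227) - 47*(-39 + 11*49)/(-9/178 + 11*49)) = 56981/(-4419/47227 - 47*(-39 + 539)/(-9/178 + 539)) = 56981/(-4419/47227 - 47/((95933/178)/500)) = 56981/(-4419/47227 - 47/((1/500)*(95933/178))) = 56981/(-4419/47227 - 47/95933/89000) = 56981/(-4419/47227 - 47*89000/95933) = 56981/(-4419/47227 - 4183000/95933) = 56981/(-197974468927/4530627791) = 56981*(-4530627791/197974468927) = -258159702158971/197974468927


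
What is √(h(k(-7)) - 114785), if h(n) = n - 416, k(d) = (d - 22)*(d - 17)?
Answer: I*√114505 ≈ 338.39*I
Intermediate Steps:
k(d) = (-22 + d)*(-17 + d)
h(n) = -416 + n
√(h(k(-7)) - 114785) = √((-416 + (374 + (-7)² - 39*(-7))) - 114785) = √((-416 + (374 + 49 + 273)) - 114785) = √((-416 + 696) - 114785) = √(280 - 114785) = √(-114505) = I*√114505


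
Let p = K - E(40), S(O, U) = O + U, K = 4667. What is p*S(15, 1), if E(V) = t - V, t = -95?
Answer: 76832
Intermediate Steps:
E(V) = -95 - V
p = 4802 (p = 4667 - (-95 - 1*40) = 4667 - (-95 - 40) = 4667 - 1*(-135) = 4667 + 135 = 4802)
p*S(15, 1) = 4802*(15 + 1) = 4802*16 = 76832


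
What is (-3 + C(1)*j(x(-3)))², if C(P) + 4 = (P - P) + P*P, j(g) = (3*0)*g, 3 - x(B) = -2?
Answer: 9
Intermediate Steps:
x(B) = 5 (x(B) = 3 - 1*(-2) = 3 + 2 = 5)
j(g) = 0 (j(g) = 0*g = 0)
C(P) = -4 + P² (C(P) = -4 + ((P - P) + P*P) = -4 + (0 + P²) = -4 + P²)
(-3 + C(1)*j(x(-3)))² = (-3 + (-4 + 1²)*0)² = (-3 + (-4 + 1)*0)² = (-3 - 3*0)² = (-3 + 0)² = (-3)² = 9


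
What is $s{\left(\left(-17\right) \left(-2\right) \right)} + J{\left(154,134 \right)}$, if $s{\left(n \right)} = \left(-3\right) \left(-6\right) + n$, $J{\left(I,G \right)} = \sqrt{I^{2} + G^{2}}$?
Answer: $52 + 2 \sqrt{10418} \approx 256.14$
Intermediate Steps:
$J{\left(I,G \right)} = \sqrt{G^{2} + I^{2}}$
$s{\left(n \right)} = 18 + n$
$s{\left(\left(-17\right) \left(-2\right) \right)} + J{\left(154,134 \right)} = \left(18 - -34\right) + \sqrt{134^{2} + 154^{2}} = \left(18 + 34\right) + \sqrt{17956 + 23716} = 52 + \sqrt{41672} = 52 + 2 \sqrt{10418}$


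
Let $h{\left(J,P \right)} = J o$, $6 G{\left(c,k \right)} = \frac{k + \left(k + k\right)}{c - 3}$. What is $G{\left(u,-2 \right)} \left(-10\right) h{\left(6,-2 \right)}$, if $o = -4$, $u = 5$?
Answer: $-120$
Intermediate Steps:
$G{\left(c,k \right)} = \frac{k}{2 \left(-3 + c\right)}$ ($G{\left(c,k \right)} = \frac{\left(k + \left(k + k\right)\right) \frac{1}{c - 3}}{6} = \frac{\left(k + 2 k\right) \frac{1}{-3 + c}}{6} = \frac{3 k \frac{1}{-3 + c}}{6} = \frac{k}{2 \left(-3 + c\right)}$)
$h{\left(J,P \right)} = - 4 J$ ($h{\left(J,P \right)} = J \left(-4\right) = - 4 J$)
$G{\left(u,-2 \right)} \left(-10\right) h{\left(6,-2 \right)} = \frac{1}{2} \left(-2\right) \frac{1}{-3 + 5} \left(-10\right) \left(\left(-4\right) 6\right) = \frac{1}{2} \left(-2\right) \frac{1}{2} \left(-10\right) \left(-24\right) = \left(- \frac{1}{2}\right) \left(-10\right) \left(-24\right) = 5 \left(-24\right) = -120$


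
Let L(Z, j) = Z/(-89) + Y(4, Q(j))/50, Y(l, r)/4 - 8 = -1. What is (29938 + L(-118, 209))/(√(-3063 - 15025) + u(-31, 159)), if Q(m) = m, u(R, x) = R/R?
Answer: 66616246/40248025 - 133232492*I*√4522/40248025 ≈ 1.6551 - 222.6*I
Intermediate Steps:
u(R, x) = 1
Y(l, r) = 28 (Y(l, r) = 32 + 4*(-1) = 32 - 4 = 28)
L(Z, j) = 14/25 - Z/89 (L(Z, j) = Z/(-89) + 28/50 = Z*(-1/89) + 28*(1/50) = -Z/89 + 14/25 = 14/25 - Z/89)
(29938 + L(-118, 209))/(√(-3063 - 15025) + u(-31, 159)) = (29938 + (14/25 - 1/89*(-118)))/(√(-3063 - 15025) + 1) = (29938 + (14/25 + 118/89))/(√(-18088) + 1) = (29938 + 4196/2225)/(2*I*√4522 + 1) = 66616246/(2225*(1 + 2*I*√4522))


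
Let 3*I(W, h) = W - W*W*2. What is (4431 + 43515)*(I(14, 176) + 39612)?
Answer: 1893195756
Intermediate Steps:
I(W, h) = -2*W²/3 + W/3 (I(W, h) = (W - W*W*2)/3 = (W - W²*2)/3 = (W - 2*W²)/3 = -2*W²/3 + W/3)
(4431 + 43515)*(I(14, 176) + 39612) = (4431 + 43515)*((⅓)*14*(1 - 2*14) + 39612) = 47946*((⅓)*14*(1 - 28) + 39612) = 47946*((⅓)*14*(-27) + 39612) = 47946*(-126 + 39612) = 47946*39486 = 1893195756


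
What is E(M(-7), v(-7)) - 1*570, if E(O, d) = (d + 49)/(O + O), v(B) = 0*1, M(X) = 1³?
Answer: -1091/2 ≈ -545.50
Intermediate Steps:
M(X) = 1
v(B) = 0
E(O, d) = (49 + d)/(2*O) (E(O, d) = (49 + d)/((2*O)) = (49 + d)*(1/(2*O)) = (49 + d)/(2*O))
E(M(-7), v(-7)) - 1*570 = (½)*(49 + 0)/1 - 1*570 = (½)*1*49 - 570 = 49/2 - 570 = -1091/2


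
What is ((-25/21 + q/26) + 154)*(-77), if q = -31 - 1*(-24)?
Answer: -916157/78 ≈ -11746.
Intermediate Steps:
q = -7 (q = -31 + 24 = -7)
((-25/21 + q/26) + 154)*(-77) = ((-25/21 - 7/26) + 154)*(-77) = (-797/546 + 154)*(-77) = (83287/546)*(-77) = -916157/78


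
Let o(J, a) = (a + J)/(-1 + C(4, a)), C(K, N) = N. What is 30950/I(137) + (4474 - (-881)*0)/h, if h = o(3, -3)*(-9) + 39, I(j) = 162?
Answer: 321973/1053 ≈ 305.77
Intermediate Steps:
o(J, a) = (J + a)/(-1 + a) (o(J, a) = (a + J)/(-1 + a) = (J + a)/(-1 + a))
h = 39 (h = ((3 - 3)/(-1 - 3))*(-9) + 39 = (0/(-4))*(-9) + 39 = -¼*0*(-9) + 39 = 0*(-9) + 39 = 0 + 39 = 39)
30950/I(137) + (4474 - (-881)*0)/h = 30950/162 + (4474 - (-881)*0)/39 = 30950*(1/162) + (4474 - 1*0)*(1/39) = 15475/81 + (4474 + 0)*(1/39) = 15475/81 + 4474*(1/39) = 15475/81 + 4474/39 = 321973/1053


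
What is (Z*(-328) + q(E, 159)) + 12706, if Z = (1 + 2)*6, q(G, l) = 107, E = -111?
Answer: 6909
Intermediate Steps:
Z = 18 (Z = 3*6 = 18)
(Z*(-328) + q(E, 159)) + 12706 = (18*(-328) + 107) + 12706 = (-5904 + 107) + 12706 = -5797 + 12706 = 6909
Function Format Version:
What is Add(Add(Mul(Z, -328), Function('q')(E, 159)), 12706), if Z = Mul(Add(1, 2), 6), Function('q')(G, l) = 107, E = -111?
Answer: 6909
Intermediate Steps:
Z = 18 (Z = Mul(3, 6) = 18)
Add(Add(Mul(Z, -328), Function('q')(E, 159)), 12706) = Add(Add(Mul(18, -328), 107), 12706) = Add(Add(-5904, 107), 12706) = Add(-5797, 12706) = 6909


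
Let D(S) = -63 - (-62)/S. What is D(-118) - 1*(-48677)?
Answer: 2868195/59 ≈ 48614.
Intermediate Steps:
D(S) = -63 + 62/S
D(-118) - 1*(-48677) = (-63 + 62/(-118)) - 1*(-48677) = (-63 + 62*(-1/118)) + 48677 = (-63 - 31/59) + 48677 = -3748/59 + 48677 = 2868195/59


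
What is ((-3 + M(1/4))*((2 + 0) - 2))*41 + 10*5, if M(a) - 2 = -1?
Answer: 50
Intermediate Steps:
M(a) = 1 (M(a) = 2 - 1 = 1)
((-3 + M(1/4))*((2 + 0) - 2))*41 + 10*5 = ((-3 + 1)*((2 + 0) - 2))*41 + 10*5 = -2*(2 - 2)*41 + 50 = -2*0*41 + 50 = 0*41 + 50 = 0 + 50 = 50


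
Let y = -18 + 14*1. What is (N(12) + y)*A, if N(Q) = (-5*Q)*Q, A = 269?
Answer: -194756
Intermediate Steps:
y = -4 (y = -18 + 14 = -4)
N(Q) = -5*Q**2
(N(12) + y)*A = (-5*12**2 - 4)*269 = (-5*144 - 4)*269 = (-720 - 4)*269 = -724*269 = -194756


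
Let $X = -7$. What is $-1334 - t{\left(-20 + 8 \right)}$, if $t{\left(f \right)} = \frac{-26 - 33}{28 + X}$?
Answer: $- \frac{27955}{21} \approx -1331.2$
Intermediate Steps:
$t{\left(f \right)} = - \frac{59}{21}$ ($t{\left(f \right)} = \frac{-26 - 33}{28 - 7} = - \frac{59}{21}$)
$-1334 - t{\left(-20 + 8 \right)} = -1334 - - \frac{59}{21} = -1334 + \frac{59}{21} = - \frac{27955}{21}$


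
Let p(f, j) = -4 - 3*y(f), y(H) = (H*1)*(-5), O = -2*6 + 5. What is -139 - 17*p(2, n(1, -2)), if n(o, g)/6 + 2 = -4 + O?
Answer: -581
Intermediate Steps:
O = -7 (O = -12 + 5 = -7)
n(o, g) = -78 (n(o, g) = -12 + 6*(-4 - 7) = -12 + 6*(-11) = -12 - 66 = -78)
y(H) = -5*H (y(H) = H*(-5) = -5*H)
p(f, j) = -4 + 15*f (p(f, j) = -4 - (-15)*f = -4 + 15*f)
-139 - 17*p(2, n(1, -2)) = -139 - 17*(-4 + 15*2) = -139 - 17*(-4 + 30) = -139 - 17*26 = -139 - 442 = -581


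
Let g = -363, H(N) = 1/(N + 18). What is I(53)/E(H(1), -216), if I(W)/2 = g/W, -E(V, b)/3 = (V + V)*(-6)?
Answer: -2299/318 ≈ -7.2296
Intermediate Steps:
H(N) = 1/(18 + N)
E(V, b) = 36*V (E(V, b) = -3*(V + V)*(-6) = -3*2*V*(-6) = -(-36)*V = 36*V)
I(W) = -726/W (I(W) = 2*(-363/W) = -726/W)
I(53)/E(H(1), -216) = (-726/53)/((36/(18 + 1))) = (-726*1/53)/((36/19)) = -726/(53*(36*(1/19))) = -726/(53*36/19) = -726/53*19/36 = -2299/318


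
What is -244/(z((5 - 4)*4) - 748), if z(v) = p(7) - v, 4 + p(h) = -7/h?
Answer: 244/757 ≈ 0.32232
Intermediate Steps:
p(h) = -4 - 7/h
z(v) = -5 - v (z(v) = (-4 - 7/7) - v = (-4 - 7*⅐) - v = (-4 - 1) - v = -5 - v)
-244/(z((5 - 4)*4) - 748) = -244/((-5 - (5 - 4)*4) - 748) = -244/((-5 - 4) - 748) = -244/(-9 - 748) = -244/(-757) = -1/757*(-244) = 244/757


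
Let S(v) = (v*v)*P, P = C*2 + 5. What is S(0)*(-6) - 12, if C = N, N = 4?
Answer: -12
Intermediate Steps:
C = 4
P = 13 (P = 4*2 + 5 = 8 + 5 = 13)
S(v) = 13*v² (S(v) = (v*v)*13 = v²*13 = 13*v²)
S(0)*(-6) - 12 = (13*0²)*(-6) - 12 = (13*0)*(-6) - 12 = 0*(-6) - 12 = 0 - 12 = -12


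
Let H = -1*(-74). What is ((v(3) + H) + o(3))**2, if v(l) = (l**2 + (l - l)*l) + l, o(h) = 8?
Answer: 8836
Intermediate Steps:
H = 74
v(l) = l + l**2 (v(l) = (l**2 + 0*l) + l = (l**2 + 0) + l = l**2 + l = l + l**2)
((v(3) + H) + o(3))**2 = ((3*(1 + 3) + 74) + 8)**2 = ((3*4 + 74) + 8)**2 = ((12 + 74) + 8)**2 = (86 + 8)**2 = 94**2 = 8836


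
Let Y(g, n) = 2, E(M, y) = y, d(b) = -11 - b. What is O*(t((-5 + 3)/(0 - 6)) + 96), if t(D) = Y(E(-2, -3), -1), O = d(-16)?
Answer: 490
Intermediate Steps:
O = 5 (O = -11 - 1*(-16) = -11 + 16 = 5)
t(D) = 2
O*(t((-5 + 3)/(0 - 6)) + 96) = 5*(2 + 96) = 5*98 = 490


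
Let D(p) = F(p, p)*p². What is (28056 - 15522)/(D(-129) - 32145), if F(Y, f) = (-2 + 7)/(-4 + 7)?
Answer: -2089/735 ≈ -2.8422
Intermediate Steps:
F(Y, f) = 5/3
D(p) = 5*p²/3
(28056 - 15522)/(D(-129) - 32145) = (28056 - 15522)/((5/3)*(-129)² - 32145) = 12534/((5/3)*16641 - 32145) = 12534/(27735 - 32145) = 12534/(-4410) = 12534*(-1/4410) = -2089/735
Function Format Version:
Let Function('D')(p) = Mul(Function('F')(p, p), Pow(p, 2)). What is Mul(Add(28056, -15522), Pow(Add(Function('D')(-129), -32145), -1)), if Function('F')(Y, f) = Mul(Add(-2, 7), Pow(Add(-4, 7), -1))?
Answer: Rational(-2089, 735) ≈ -2.8422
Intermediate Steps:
Function('F')(Y, f) = Rational(5, 3) (Function('F')(Y, f) = Mul(5, Pow(3, -1)) = Mul(5, Rational(1, 3)) = Rational(5, 3))
Function('D')(p) = Mul(Rational(5, 3), Pow(p, 2))
Mul(Add(28056, -15522), Pow(Add(Function('D')(-129), -32145), -1)) = Mul(Add(28056, -15522), Pow(Add(Mul(Rational(5, 3), Pow(-129, 2)), -32145), -1)) = Mul(12534, Pow(Add(Mul(Rational(5, 3), 16641), -32145), -1)) = Mul(12534, Pow(Add(27735, -32145), -1)) = Mul(12534, Pow(-4410, -1)) = Mul(12534, Rational(-1, 4410)) = Rational(-2089, 735)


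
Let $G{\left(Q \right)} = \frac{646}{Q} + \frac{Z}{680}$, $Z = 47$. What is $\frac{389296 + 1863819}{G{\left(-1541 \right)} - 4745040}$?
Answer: $- \frac{2360994146200}{4972232882053} \approx -0.47484$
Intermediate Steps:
$G{\left(Q \right)} = \frac{47}{680} + \frac{646}{Q}$ ($G{\left(Q \right)} = \frac{646}{Q} + \frac{47}{680} = \frac{47}{680} + \frac{646}{Q}$)
$\frac{389296 + 1863819}{G{\left(-1541 \right)} - 4745040} = \frac{389296 + 1863819}{\left(\frac{47}{680} + \frac{646}{-1541}\right) - 4745040} = \frac{2253115}{\left(\frac{47}{680} + 646 \left(- \frac{1}{1541}\right)\right) - 4745040} = \frac{2253115}{\left(\frac{47}{680} - \frac{646}{1541}\right) - 4745040} = \frac{2253115}{- \frac{366853}{1047880} - 4745040} = \frac{2253115}{- \frac{4972232882053}{1047880}} = 2253115 \left(- \frac{1047880}{4972232882053}\right) = - \frac{2360994146200}{4972232882053}$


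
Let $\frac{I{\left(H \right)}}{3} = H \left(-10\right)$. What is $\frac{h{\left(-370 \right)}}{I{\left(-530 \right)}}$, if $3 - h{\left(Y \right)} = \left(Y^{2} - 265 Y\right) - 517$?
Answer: $- \frac{23443}{1590} \approx -14.744$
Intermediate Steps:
$I{\left(H \right)} = - 30 H$ ($I{\left(H \right)} = 3 H \left(-10\right) = 3 \left(- 10 H\right) = - 30 H$)
$h{\left(Y \right)} = 520 - Y^{2} + 265 Y$ ($h{\left(Y \right)} = 3 - \left(\left(Y^{2} - 265 Y\right) - 517\right) = 3 - \left(-517 + Y^{2} - 265 Y\right) = 3 + \left(517 - Y^{2} + 265 Y\right) = 520 - Y^{2} + 265 Y$)
$\frac{h{\left(-370 \right)}}{I{\left(-530 \right)}} = \frac{520 - \left(-370\right)^{2} + 265 \left(-370\right)}{\left(-30\right) \left(-530\right)} = \frac{520 - 136900 - 98050}{15900} = \left(520 - 136900 - 98050\right) \frac{1}{15900} = \left(-234430\right) \frac{1}{15900} = - \frac{23443}{1590}$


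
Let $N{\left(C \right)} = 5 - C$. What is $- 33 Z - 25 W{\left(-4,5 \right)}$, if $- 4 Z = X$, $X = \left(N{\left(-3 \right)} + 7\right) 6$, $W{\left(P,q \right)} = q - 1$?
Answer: $\frac{1285}{2} \approx 642.5$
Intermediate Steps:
$W{\left(P,q \right)} = -1 + q$
$X = 90$ ($X = \left(\left(5 - -3\right) + 7\right) 6 = \left(\left(5 + 3\right) + 7\right) 6 = \left(8 + 7\right) 6 = 15 \cdot 6 = 90$)
$Z = - \frac{45}{2}$ ($Z = \left(- \frac{1}{4}\right) 90 = - \frac{45}{2} \approx -22.5$)
$- 33 Z - 25 W{\left(-4,5 \right)} = \left(-33\right) \left(- \frac{45}{2}\right) - 25 \left(-1 + 5\right) = \frac{1485}{2} - 100 = \frac{1285}{2}$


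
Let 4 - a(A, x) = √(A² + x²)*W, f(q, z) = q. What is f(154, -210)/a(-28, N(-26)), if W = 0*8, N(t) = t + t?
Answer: 77/2 ≈ 38.500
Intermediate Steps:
N(t) = 2*t
W = 0
a(A, x) = 4 (a(A, x) = 4 - √(A² + x²)*0 = 4 - 1*0 = 4 + 0 = 4)
f(154, -210)/a(-28, N(-26)) = 154/4 = 154*(¼) = 77/2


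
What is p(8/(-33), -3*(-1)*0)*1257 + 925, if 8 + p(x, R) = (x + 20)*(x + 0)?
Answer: -5500057/363 ≈ -15152.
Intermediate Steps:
p(x, R) = -8 + x*(20 + x) (p(x, R) = -8 + (x + 20)*(x + 0) = -8 + (20 + x)*x = -8 + x*(20 + x))
p(8/(-33), -3*(-1)*0)*1257 + 925 = (-8 + (8/(-33))**2 + 20*(8/(-33)))*1257 + 925 = (-8 + (8*(-1/33))**2 + 20*(8*(-1/33)))*1257 + 925 = (-8 + (-8/33)**2 + 20*(-8/33))*1257 + 925 = (-8 + 64/1089 - 160/33)*1257 + 925 = -13928/1089*1257 + 925 = -5835832/363 + 925 = -5500057/363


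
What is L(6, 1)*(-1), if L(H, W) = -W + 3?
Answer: -2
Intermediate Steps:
L(H, W) = 3 - W
L(6, 1)*(-1) = (3 - 1*1)*(-1) = (3 - 1)*(-1) = 2*(-1) = -2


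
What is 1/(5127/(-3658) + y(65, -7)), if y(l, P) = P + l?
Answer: 3658/207037 ≈ 0.017668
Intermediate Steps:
1/(5127/(-3658) + y(65, -7)) = 1/(5127/(-3658) + (-7 + 65)) = 1/(5127*(-1/3658) + 58) = 1/(-5127/3658 + 58) = 1/(207037/3658) = 3658/207037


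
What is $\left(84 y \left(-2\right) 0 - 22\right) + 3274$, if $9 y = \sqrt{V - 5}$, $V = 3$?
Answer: $3252$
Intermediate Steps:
$y = \frac{i \sqrt{2}}{9}$ ($y = \frac{\sqrt{3 - 5}}{9} = \frac{\sqrt{-2}}{9} = \frac{i \sqrt{2}}{9} \approx 0.15713 i$)
$\left(84 y \left(-2\right) 0 - 22\right) + 3274 = \left(84 \frac{i \sqrt{2}}{9} \left(-2\right) 0 - 22\right) + 3274 = \left(84 - \frac{2 i \sqrt{2}}{9} \cdot 0 - 22\right) + 3274 = \left(84 \cdot 0 - 22\right) + 3274 = \left(0 - 22\right) + 3274 = -22 + 3274 = 3252$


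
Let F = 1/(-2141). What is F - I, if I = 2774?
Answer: -5939135/2141 ≈ -2774.0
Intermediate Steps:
F = -1/2141 ≈ -0.00046707
F - I = -1/2141 - 1*2774 = -1/2141 - 2774 = -5939135/2141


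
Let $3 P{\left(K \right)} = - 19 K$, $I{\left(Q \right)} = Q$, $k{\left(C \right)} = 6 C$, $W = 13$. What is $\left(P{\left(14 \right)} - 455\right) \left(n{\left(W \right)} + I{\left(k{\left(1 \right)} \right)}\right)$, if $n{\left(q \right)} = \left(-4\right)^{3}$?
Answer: $\frac{94598}{3} \approx 31533.0$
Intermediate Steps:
$n{\left(q \right)} = -64$
$P{\left(K \right)} = - \frac{19 K}{3}$ ($P{\left(K \right)} = \frac{\left(-19\right) K}{3} = - \frac{19 K}{3}$)
$\left(P{\left(14 \right)} - 455\right) \left(n{\left(W \right)} + I{\left(k{\left(1 \right)} \right)}\right) = \left(\left(- \frac{19}{3}\right) 14 - 455\right) \left(-64 + 6 \cdot 1\right) = \left(- \frac{266}{3} - 455\right) \left(-64 + 6\right) = \left(- \frac{1631}{3}\right) \left(-58\right) = \frac{94598}{3}$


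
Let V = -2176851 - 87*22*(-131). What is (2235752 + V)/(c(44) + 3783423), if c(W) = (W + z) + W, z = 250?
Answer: 309635/3783761 ≈ 0.081833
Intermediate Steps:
V = -1926117 (V = -2176851 - 1914*(-131) = -2176851 + 250734 = -1926117)
c(W) = 250 + 2*W (c(W) = (W + 250) + W = (250 + W) + W = 250 + 2*W)
(2235752 + V)/(c(44) + 3783423) = (2235752 - 1926117)/((250 + 2*44) + 3783423) = 309635/((250 + 88) + 3783423) = 309635/(338 + 3783423) = 309635/3783761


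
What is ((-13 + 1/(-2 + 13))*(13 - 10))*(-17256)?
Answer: 7351056/11 ≈ 6.6828e+5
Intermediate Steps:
((-13 + 1/(-2 + 13))*(13 - 10))*(-17256) = ((-13 + 1/11)*3)*(-17256) = -142/11*3*(-17256) = -426/11*(-17256) = 7351056/11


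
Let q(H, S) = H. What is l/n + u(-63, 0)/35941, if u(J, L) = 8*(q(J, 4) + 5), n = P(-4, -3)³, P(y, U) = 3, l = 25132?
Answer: 903256684/970407 ≈ 930.80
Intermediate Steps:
n = 27 (n = 3³ = 27)
u(J, L) = 40 + 8*J (u(J, L) = 8*(J + 5) = 8*(5 + J) = 40 + 8*J)
l/n + u(-63, 0)/35941 = 25132/27 + (40 + 8*(-63))/35941 = 25132*(1/27) + (40 - 504)*(1/35941) = 25132/27 - 464*1/35941 = 25132/27 - 464/35941 = 903256684/970407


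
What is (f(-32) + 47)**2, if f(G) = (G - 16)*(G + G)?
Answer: 9728161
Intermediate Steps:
f(G) = 2*G*(-16 + G) (f(G) = (-16 + G)*(2*G) = 2*G*(-16 + G))
(f(-32) + 47)**2 = (2*(-32)*(-16 - 32) + 47)**2 = (2*(-32)*(-48) + 47)**2 = (3072 + 47)**2 = 3119**2 = 9728161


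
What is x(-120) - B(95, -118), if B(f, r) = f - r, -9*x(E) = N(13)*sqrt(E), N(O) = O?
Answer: -213 - 26*I*sqrt(30)/9 ≈ -213.0 - 15.823*I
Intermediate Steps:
x(E) = -13*sqrt(E)/9
x(-120) - B(95, -118) = -26*I*sqrt(30)/9 - (95 - 1*(-118)) = -26*I*sqrt(30)/9 - (95 + 118) = -26*I*sqrt(30)/9 - 1*213 = -26*I*sqrt(30)/9 - 213 = -213 - 26*I*sqrt(30)/9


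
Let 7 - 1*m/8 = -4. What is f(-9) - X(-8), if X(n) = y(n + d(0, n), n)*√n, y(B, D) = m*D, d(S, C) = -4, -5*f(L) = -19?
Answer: 19/5 + 1408*I*√2 ≈ 3.8 + 1991.2*I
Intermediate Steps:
m = 88 (m = 56 - 8*(-4) = 56 + 32 = 88)
f(L) = 19/5 (f(L) = -⅕*(-19) = 19/5)
y(B, D) = 88*D
X(n) = 88*n^(3/2) (X(n) = (88*n)*√n = 88*n^(3/2))
f(-9) - X(-8) = 19/5 - 88*(-8)^(3/2) = 19/5 - 88*(-16*I*√2) = 19/5 - (-1408)*I*√2 = 19/5 + 1408*I*√2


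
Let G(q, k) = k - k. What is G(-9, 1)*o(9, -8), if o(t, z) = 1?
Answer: 0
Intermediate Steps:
G(q, k) = 0
G(-9, 1)*o(9, -8) = 0*1 = 0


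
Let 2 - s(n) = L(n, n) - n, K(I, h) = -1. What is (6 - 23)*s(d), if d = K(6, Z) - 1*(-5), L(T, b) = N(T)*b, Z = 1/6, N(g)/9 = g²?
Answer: 9690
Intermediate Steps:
N(g) = 9*g²
Z = ⅙ ≈ 0.16667
L(T, b) = 9*b*T² (L(T, b) = (9*T²)*b = 9*b*T²)
d = 4 (d = -1 - 1*(-5) = -1 + 5 = 4)
s(n) = 2 + n - 9*n³ (s(n) = 2 - (9*n*n² - n) = 2 - (9*n³ - n) = 2 - (-n + 9*n³) = 2 + (n - 9*n³) = 2 + n - 9*n³)
(6 - 23)*s(d) = (6 - 23)*(2 + 4 - 9*4³) = -17*(2 + 4 - 9*64) = -17*(2 + 4 - 576) = -17*(-570) = 9690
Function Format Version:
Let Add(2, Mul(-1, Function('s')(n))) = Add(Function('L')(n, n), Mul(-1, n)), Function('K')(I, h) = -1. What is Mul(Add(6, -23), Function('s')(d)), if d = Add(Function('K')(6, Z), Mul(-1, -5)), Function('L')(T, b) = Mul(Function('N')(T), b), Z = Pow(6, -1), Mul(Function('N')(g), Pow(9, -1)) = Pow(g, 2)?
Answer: 9690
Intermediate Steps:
Function('N')(g) = Mul(9, Pow(g, 2))
Z = Rational(1, 6) ≈ 0.16667
Function('L')(T, b) = Mul(9, b, Pow(T, 2)) (Function('L')(T, b) = Mul(Mul(9, Pow(T, 2)), b) = Mul(9, b, Pow(T, 2)))
d = 4 (d = Add(-1, Mul(-1, -5)) = Add(-1, 5) = 4)
Function('s')(n) = Add(2, n, Mul(-9, Pow(n, 3))) (Function('s')(n) = Add(2, Mul(-1, Add(Mul(9, n, Pow(n, 2)), Mul(-1, n)))) = Add(2, Mul(-1, Add(Mul(9, Pow(n, 3)), Mul(-1, n)))) = Add(2, Mul(-1, Add(Mul(-1, n), Mul(9, Pow(n, 3))))) = Add(2, Add(n, Mul(-9, Pow(n, 3)))) = Add(2, n, Mul(-9, Pow(n, 3))))
Mul(Add(6, -23), Function('s')(d)) = Mul(Add(6, -23), Add(2, 4, Mul(-9, Pow(4, 3)))) = Mul(-17, Add(2, 4, Mul(-9, 64))) = Mul(-17, Add(2, 4, -576)) = Mul(-17, -570) = 9690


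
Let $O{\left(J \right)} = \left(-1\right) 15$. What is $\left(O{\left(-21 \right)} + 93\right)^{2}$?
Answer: $6084$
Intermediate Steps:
$O{\left(J \right)} = -15$
$\left(O{\left(-21 \right)} + 93\right)^{2} = \left(-15 + 93\right)^{2} = 78^{2} = 6084$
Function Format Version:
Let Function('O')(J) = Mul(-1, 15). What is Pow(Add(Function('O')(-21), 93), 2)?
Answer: 6084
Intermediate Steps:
Function('O')(J) = -15
Pow(Add(Function('O')(-21), 93), 2) = Pow(Add(-15, 93), 2) = Pow(78, 2) = 6084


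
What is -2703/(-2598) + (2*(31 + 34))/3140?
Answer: 73543/67981 ≈ 1.0818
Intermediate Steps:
-2703/(-2598) + (2*(31 + 34))/3140 = -2703*(-1/2598) + (2*65)*(1/3140) = 901/866 + 130*(1/3140) = 901/866 + 13/314 = 73543/67981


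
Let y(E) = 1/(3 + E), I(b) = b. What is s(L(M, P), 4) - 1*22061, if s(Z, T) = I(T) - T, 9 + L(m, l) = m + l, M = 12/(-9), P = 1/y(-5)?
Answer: -22061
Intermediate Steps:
P = -2 (P = 1/(1/(3 - 5)) = 1/(1/(-2)) = 1/(-1/2) = -2)
M = -4/3 (M = 12*(-1/9) = -4/3 ≈ -1.3333)
L(m, l) = -9 + l + m (L(m, l) = -9 + (m + l) = -9 + (l + m) = -9 + l + m)
s(Z, T) = 0 (s(Z, T) = T - T = 0)
s(L(M, P), 4) - 1*22061 = 0 - 1*22061 = 0 - 22061 = -22061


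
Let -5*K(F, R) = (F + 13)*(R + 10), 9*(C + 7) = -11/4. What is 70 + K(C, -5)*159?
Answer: -10025/12 ≈ -835.42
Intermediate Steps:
C = -263/36 (C = -7 + (-11/4)/9 = -7 + (-11*¼)/9 = -7 + (⅑)*(-11/4) = -7 - 11/36 = -263/36 ≈ -7.3056)
K(F, R) = -(10 + R)*(13 + F)/5 (K(F, R) = -(F + 13)*(R + 10)/5 = -(13 + F)*(10 + R)/5 = -(10 + R)*(13 + F)/5)
70 + K(C, -5)*159 = 70 + (-26 - 2*(-263/36) - 13/5*(-5) - ⅕*(-263/36)*(-5))*159 = 70 + (-26 + 263/18 + 13 - 263/36)*159 = 70 - 205/36*159 = 70 - 10865/12 = -10025/12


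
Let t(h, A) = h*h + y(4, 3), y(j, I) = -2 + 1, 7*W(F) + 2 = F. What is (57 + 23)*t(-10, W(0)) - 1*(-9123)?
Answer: 17043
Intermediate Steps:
W(F) = -2/7 + F/7
y(j, I) = -1
t(h, A) = -1 + h**2 (t(h, A) = h*h - 1 = h**2 - 1 = -1 + h**2)
(57 + 23)*t(-10, W(0)) - 1*(-9123) = (57 + 23)*(-1 + (-10)**2) - 1*(-9123) = 80*(-1 + 100) + 9123 = 80*99 + 9123 = 7920 + 9123 = 17043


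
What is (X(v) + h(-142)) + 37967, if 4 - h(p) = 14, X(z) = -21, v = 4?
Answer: 37936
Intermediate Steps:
h(p) = -10 (h(p) = 4 - 1*14 = 4 - 14 = -10)
(X(v) + h(-142)) + 37967 = (-21 - 10) + 37967 = -31 + 37967 = 37936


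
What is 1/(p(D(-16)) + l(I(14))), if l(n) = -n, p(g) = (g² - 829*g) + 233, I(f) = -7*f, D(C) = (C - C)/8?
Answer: 1/331 ≈ 0.0030211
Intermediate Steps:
D(C) = 0 (D(C) = 0*(⅛) = 0)
p(g) = 233 + g² - 829*g
1/(p(D(-16)) + l(I(14))) = 1/((233 + 0² - 829*0) - (-7)*14) = 1/((233 + 0 + 0) - 1*(-98)) = 1/(233 + 98) = 1/331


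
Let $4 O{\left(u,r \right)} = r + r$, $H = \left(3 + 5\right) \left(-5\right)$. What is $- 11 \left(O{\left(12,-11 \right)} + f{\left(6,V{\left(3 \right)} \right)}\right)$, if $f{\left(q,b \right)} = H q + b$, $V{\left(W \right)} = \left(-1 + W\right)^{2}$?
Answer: $\frac{5313}{2} \approx 2656.5$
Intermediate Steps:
$H = -40$ ($H = 8 \left(-5\right) = -40$)
$O{\left(u,r \right)} = \frac{r}{2}$ ($O{\left(u,r \right)} = \frac{r + r}{4} = \frac{2 r}{4} = \frac{r}{2}$)
$f{\left(q,b \right)} = b - 40 q$ ($f{\left(q,b \right)} = - 40 q + b = b - 40 q$)
$- 11 \left(O{\left(12,-11 \right)} + f{\left(6,V{\left(3 \right)} \right)}\right) = - 11 \left(\frac{1}{2} \left(-11\right) + \left(\left(-1 + 3\right)^{2} - 240\right)\right) = - 11 \left(- \frac{11}{2} - \left(240 - 2^{2}\right)\right) = - 11 \left(- \frac{11}{2} + \left(4 - 240\right)\right) = - 11 \left(- \frac{11}{2} - 236\right) = \left(-11\right) \left(- \frac{483}{2}\right) = \frac{5313}{2}$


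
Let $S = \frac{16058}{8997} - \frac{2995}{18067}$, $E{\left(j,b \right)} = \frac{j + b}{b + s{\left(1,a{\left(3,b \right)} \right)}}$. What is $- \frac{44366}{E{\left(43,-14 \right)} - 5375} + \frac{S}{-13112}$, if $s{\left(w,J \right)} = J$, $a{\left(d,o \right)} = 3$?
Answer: $\frac{57785205281285753}{7004293201893064} \approx 8.25$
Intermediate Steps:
$E{\left(j,b \right)} = \frac{b + j}{3 + b}$ ($E{\left(j,b \right)} = \frac{j + b}{b + 3} = \frac{b + j}{3 + b}$)
$S = \frac{263173871}{162548799}$ ($S = 16058 \cdot \frac{1}{8997} - \frac{2995}{18067} = \frac{16058}{8997} - \frac{2995}{18067} = \frac{263173871}{162548799} \approx 1.619$)
$- \frac{44366}{E{\left(43,-14 \right)} - 5375} + \frac{S}{-13112} = - \frac{44366}{\frac{-14 + 43}{3 - 14} - 5375} + \frac{263173871}{162548799 \left(-13112\right)} = - \frac{44366}{\frac{1}{-11} \cdot 29 - 5375} + \frac{263173871}{162548799} \left(- \frac{1}{13112}\right) = - \frac{44366}{\left(- \frac{1}{11}\right) 29 - 5375} - \frac{263173871}{2131339852488} = - \frac{44366}{- \frac{29}{11} - 5375} - \frac{263173871}{2131339852488} = - \frac{44366}{- \frac{59154}{11}} - \frac{263173871}{2131339852488} = \left(-44366\right) \left(- \frac{11}{59154}\right) - \frac{263173871}{2131339852488} = \frac{244013}{29577} - \frac{263173871}{2131339852488} = \frac{57785205281285753}{7004293201893064}$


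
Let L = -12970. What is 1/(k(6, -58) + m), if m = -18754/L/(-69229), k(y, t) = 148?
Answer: 448950065/66444600243 ≈ 0.0067568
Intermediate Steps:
m = -9377/448950065 (m = -18754/(-12970)/(-69229) = -18754*(-1/12970)*(-1/69229) = (9377/6485)*(-1/69229) = -9377/448950065 ≈ -2.0887e-5)
1/(k(6, -58) + m) = 1/(148 - 9377/448950065) = 1/(66444600243/448950065) = 448950065/66444600243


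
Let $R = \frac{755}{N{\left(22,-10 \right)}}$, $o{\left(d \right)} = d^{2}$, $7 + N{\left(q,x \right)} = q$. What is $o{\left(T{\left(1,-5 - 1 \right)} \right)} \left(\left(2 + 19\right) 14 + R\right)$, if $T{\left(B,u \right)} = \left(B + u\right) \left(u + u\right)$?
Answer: $1239600$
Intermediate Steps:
$N{\left(q,x \right)} = -7 + q$
$T{\left(B,u \right)} = 2 u \left(B + u\right)$ ($T{\left(B,u \right)} = \left(B + u\right) 2 u = 2 u \left(B + u\right)$)
$R = \frac{151}{3}$ ($R = \frac{755}{-7 + 22} = \frac{755}{15} = 755 \cdot \frac{1}{15} = \frac{151}{3} \approx 50.333$)
$o{\left(T{\left(1,-5 - 1 \right)} \right)} \left(\left(2 + 19\right) 14 + R\right) = \left(2 \left(-5 - 1\right) \left(1 - 6\right)\right)^{2} \left(\left(2 + 19\right) 14 + \frac{151}{3}\right) = \left(2 \left(-6\right) \left(1 - 6\right)\right)^{2} \left(21 \cdot 14 + \frac{151}{3}\right) = \left(2 \left(-6\right) \left(-5\right)\right)^{2} \left(294 + \frac{151}{3}\right) = 60^{2} \cdot \frac{1033}{3} = 3600 \cdot \frac{1033}{3} = 1239600$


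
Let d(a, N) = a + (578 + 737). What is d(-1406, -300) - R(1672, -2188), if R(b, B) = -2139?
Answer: 2048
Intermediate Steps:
d(a, N) = 1315 + a (d(a, N) = a + 1315 = 1315 + a)
d(-1406, -300) - R(1672, -2188) = (1315 - 1406) - 1*(-2139) = -91 + 2139 = 2048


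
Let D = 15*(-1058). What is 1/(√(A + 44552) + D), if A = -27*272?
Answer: -7935/125909846 - √9302/125909846 ≈ -6.3787e-5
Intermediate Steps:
A = -7344
D = -15870
1/(√(A + 44552) + D) = 1/(√(-7344 + 44552) - 15870) = 1/(√37208 - 15870) = 1/(2*√9302 - 15870) = 1/(-15870 + 2*√9302)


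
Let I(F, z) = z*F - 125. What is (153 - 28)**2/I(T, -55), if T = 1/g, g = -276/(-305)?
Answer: -172500/2051 ≈ -84.105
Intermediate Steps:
g = 276/305 (g = -276*(-1/305) = 276/305 ≈ 0.90492)
T = 305/276 (T = 1/(276/305) = 305/276 ≈ 1.1051)
I(F, z) = -125 + F*z (I(F, z) = F*z - 125 = -125 + F*z)
(153 - 28)**2/I(T, -55) = (153 - 28)**2/(-125 + (305/276)*(-55)) = 125**2/(-125 - 16775/276) = 15625/(-51275/276) = 15625*(-276/51275) = -172500/2051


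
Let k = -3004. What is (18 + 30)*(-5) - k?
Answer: 2764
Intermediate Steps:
(18 + 30)*(-5) - k = (18 + 30)*(-5) - 1*(-3004) = 48*(-5) + 3004 = -240 + 3004 = 2764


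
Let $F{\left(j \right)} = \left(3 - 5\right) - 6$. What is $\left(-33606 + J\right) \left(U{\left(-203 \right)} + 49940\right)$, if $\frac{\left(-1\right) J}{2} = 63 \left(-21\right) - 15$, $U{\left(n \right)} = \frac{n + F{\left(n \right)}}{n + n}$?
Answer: $- \frac{313566035715}{203} \approx -1.5447 \cdot 10^{9}$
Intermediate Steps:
$F{\left(j \right)} = -8$ ($F{\left(j \right)} = -2 - 6 = -8$)
$U{\left(n \right)} = \frac{-8 + n}{2 n}$ ($U{\left(n \right)} = \frac{n - 8}{n + n} = \frac{-8 + n}{2 n}$)
$J = 2676$ ($J = - 2 \left(63 \left(-21\right) - 15\right) = - 2 \left(-1323 - 15\right) = \left(-2\right) \left(-1338\right) = 2676$)
$\left(-33606 + J\right) \left(U{\left(-203 \right)} + 49940\right) = \left(-33606 + 2676\right) \left(\frac{-8 - 203}{2 \left(-203\right)} + 49940\right) = - 30930 \left(\frac{1}{2} \left(- \frac{1}{203}\right) \left(-211\right) + 49940\right) = - 30930 \left(\frac{211}{406} + 49940\right) = \left(-30930\right) \frac{20275851}{406} = - \frac{313566035715}{203}$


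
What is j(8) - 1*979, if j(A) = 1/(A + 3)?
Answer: -10768/11 ≈ -978.91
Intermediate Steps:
j(A) = 1/(3 + A)
j(8) - 1*979 = 1/(3 + 8) - 1*979 = 1/11 - 979 = -10768/11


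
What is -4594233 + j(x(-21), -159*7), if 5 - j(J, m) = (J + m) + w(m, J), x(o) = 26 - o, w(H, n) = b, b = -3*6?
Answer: -4593144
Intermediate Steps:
b = -18
w(H, n) = -18
j(J, m) = 23 - J - m (j(J, m) = 5 - ((J + m) - 18) = 5 - (-18 + J + m) = 5 + (18 - J - m) = 23 - J - m)
-4594233 + j(x(-21), -159*7) = -4594233 + (23 - (26 - 1*(-21)) - (-159)*7) = -4594233 + (23 - (26 + 21) - 1*(-1113)) = -4594233 + (23 - 1*47 + 1113) = -4594233 + (23 - 47 + 1113) = -4594233 + 1089 = -4593144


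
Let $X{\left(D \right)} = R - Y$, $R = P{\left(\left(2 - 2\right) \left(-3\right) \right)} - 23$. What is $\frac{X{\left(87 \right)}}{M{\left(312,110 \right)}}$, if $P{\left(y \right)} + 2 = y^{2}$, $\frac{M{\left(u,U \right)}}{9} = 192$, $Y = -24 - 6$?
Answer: $\frac{5}{1728} \approx 0.0028935$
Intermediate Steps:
$Y = -30$ ($Y = -24 - 6 = -30$)
$M{\left(u,U \right)} = 1728$ ($M{\left(u,U \right)} = 9 \cdot 192 = 1728$)
$P{\left(y \right)} = -2 + y^{2}$
$R = -25$ ($R = \left(-2 + \left(\left(2 - 2\right) \left(-3\right)\right)^{2}\right) - 23 = \left(-2 + \left(0 \left(-3\right)\right)^{2}\right) - 23 = \left(-2 + 0^{2}\right) - 23 = \left(-2 + 0\right) - 23 = -2 - 23 = -25$)
$X{\left(D \right)} = 5$ ($X{\left(D \right)} = -25 - -30 = -25 + 30 = 5$)
$\frac{X{\left(87 \right)}}{M{\left(312,110 \right)}} = \frac{5}{1728}$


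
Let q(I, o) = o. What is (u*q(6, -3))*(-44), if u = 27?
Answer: 3564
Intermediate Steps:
(u*q(6, -3))*(-44) = (27*(-3))*(-44) = -81*(-44) = 3564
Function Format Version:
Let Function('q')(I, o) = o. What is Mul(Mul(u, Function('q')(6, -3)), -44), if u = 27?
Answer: 3564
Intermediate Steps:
Mul(Mul(u, Function('q')(6, -3)), -44) = Mul(Mul(27, -3), -44) = Mul(-81, -44) = 3564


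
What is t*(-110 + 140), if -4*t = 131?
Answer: -1965/2 ≈ -982.50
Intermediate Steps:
t = -131/4 (t = -¼*131 = -131/4 ≈ -32.750)
t*(-110 + 140) = -131*(-110 + 140)/4 = -131/4*30 = -1965/2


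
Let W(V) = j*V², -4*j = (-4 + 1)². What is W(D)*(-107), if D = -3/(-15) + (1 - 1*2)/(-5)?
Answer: 963/25 ≈ 38.520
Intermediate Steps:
j = -9/4 (j = -(-4 + 1)²/4 = -¼*(-3)² = -¼*9 = -9/4 ≈ -2.2500)
D = ⅖ (D = -3*(-1/15) + (1 - 2)*(-⅕) = ⅕ - 1*(-⅕) = ⅕ + ⅕ = ⅖ ≈ 0.40000)
W(V) = -9*V²/4
W(D)*(-107) = -9*(⅖)²/4*(-107) = -9/4*4/25*(-107) = -9/25*(-107) = 963/25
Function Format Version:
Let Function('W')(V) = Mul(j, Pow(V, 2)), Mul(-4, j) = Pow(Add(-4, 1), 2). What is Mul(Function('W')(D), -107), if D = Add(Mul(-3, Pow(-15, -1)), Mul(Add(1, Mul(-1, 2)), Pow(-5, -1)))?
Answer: Rational(963, 25) ≈ 38.520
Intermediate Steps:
j = Rational(-9, 4) (j = Mul(Rational(-1, 4), Pow(Add(-4, 1), 2)) = Mul(Rational(-1, 4), Pow(-3, 2)) = Mul(Rational(-1, 4), 9) = Rational(-9, 4) ≈ -2.2500)
D = Rational(2, 5) (D = Add(Mul(-3, Rational(-1, 15)), Mul(Add(1, -2), Rational(-1, 5))) = Add(Rational(1, 5), Mul(-1, Rational(-1, 5))) = Add(Rational(1, 5), Rational(1, 5)) = Rational(2, 5) ≈ 0.40000)
Function('W')(V) = Mul(Rational(-9, 4), Pow(V, 2))
Mul(Function('W')(D), -107) = Mul(Mul(Rational(-9, 4), Pow(Rational(2, 5), 2)), -107) = Mul(Mul(Rational(-9, 4), Rational(4, 25)), -107) = Mul(Rational(-9, 25), -107) = Rational(963, 25)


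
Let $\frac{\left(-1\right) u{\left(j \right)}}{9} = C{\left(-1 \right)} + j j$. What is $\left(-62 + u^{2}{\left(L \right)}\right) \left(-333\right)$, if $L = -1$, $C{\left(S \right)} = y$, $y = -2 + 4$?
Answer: $-222111$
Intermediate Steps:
$y = 2$
$C{\left(S \right)} = 2$
$u{\left(j \right)} = -18 - 9 j^{2}$ ($u{\left(j \right)} = - 9 \left(2 + j j\right) = - 9 \left(2 + j^{2}\right) = -18 - 9 j^{2}$)
$\left(-62 + u^{2}{\left(L \right)}\right) \left(-333\right) = \left(-62 + \left(-18 - 9 \left(-1\right)^{2}\right)^{2}\right) \left(-333\right) = \left(-62 + \left(-18 - 9\right)^{2}\right) \left(-333\right) = \left(-62 + \left(-27\right)^{2}\right) \left(-333\right) = \left(-62 + 729\right) \left(-333\right) = 667 \left(-333\right) = -222111$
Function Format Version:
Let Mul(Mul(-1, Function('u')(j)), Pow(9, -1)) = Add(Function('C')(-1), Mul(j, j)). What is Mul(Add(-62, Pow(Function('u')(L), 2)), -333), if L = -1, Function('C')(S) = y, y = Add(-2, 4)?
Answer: -222111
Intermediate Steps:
y = 2
Function('C')(S) = 2
Function('u')(j) = Add(-18, Mul(-9, Pow(j, 2))) (Function('u')(j) = Mul(-9, Add(2, Mul(j, j))) = Mul(-9, Add(2, Pow(j, 2))) = Add(-18, Mul(-9, Pow(j, 2))))
Mul(Add(-62, Pow(Function('u')(L), 2)), -333) = Mul(Add(-62, Pow(Add(-18, Mul(-9, Pow(-1, 2))), 2)), -333) = Mul(Add(-62, Pow(Add(-18, Mul(-9, 1)), 2)), -333) = Mul(Add(-62, Pow(Add(-18, -9), 2)), -333) = Mul(Add(-62, Pow(-27, 2)), -333) = Mul(Add(-62, 729), -333) = Mul(667, -333) = -222111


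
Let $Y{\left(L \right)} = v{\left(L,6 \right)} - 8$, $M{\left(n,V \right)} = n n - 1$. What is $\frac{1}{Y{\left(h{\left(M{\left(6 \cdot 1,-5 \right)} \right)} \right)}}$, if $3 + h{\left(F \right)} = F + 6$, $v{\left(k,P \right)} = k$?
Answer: $\frac{1}{30} \approx 0.033333$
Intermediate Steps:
$M{\left(n,V \right)} = -1 + n^{2}$ ($M{\left(n,V \right)} = n^{2} - 1 = -1 + n^{2}$)
$h{\left(F \right)} = 3 + F$ ($h{\left(F \right)} = -3 + \left(F + 6\right) = -3 + \left(6 + F\right) = 3 + F$)
$Y{\left(L \right)} = -8 + L$ ($Y{\left(L \right)} = L - 8 = -8 + L$)
$\frac{1}{Y{\left(h{\left(M{\left(6 \cdot 1,-5 \right)} \right)} \right)}} = \frac{1}{-8 + \left(3 - \left(1 - \left(6 \cdot 1\right)^{2}\right)\right)} = \frac{1}{-8 + \left(3 - \left(1 - 6^{2}\right)\right)} = \frac{1}{-8 + \left(3 + \left(-1 + 36\right)\right)} = \frac{1}{-8 + \left(3 + 35\right)} = \frac{1}{-8 + 38} = \frac{1}{30}$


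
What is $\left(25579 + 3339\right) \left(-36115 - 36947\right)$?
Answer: $-2112806916$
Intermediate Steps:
$\left(25579 + 3339\right) \left(-36115 - 36947\right) = 28918 \left(-73062\right) = -2112806916$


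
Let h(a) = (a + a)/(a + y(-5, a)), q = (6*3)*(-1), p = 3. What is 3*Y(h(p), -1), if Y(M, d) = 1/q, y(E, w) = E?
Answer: -1/6 ≈ -0.16667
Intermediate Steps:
q = -18 (q = 18*(-1) = -18)
h(a) = 2*a/(-5 + a) (h(a) = (a + a)/(a - 5) = (2*a)/(-5 + a) = 2*a/(-5 + a))
Y(M, d) = -1/18 (Y(M, d) = 1/(-18) = -1/18)
3*Y(h(p), -1) = 3*(-1/18) = -1/6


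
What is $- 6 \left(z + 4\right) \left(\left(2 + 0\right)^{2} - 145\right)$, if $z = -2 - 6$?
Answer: $-3384$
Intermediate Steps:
$z = -8$ ($z = -2 - 6 = -8$)
$- 6 \left(z + 4\right) \left(\left(2 + 0\right)^{2} - 145\right) = - 6 \left(-8 + 4\right) \left(\left(2 + 0\right)^{2} - 145\right) = \left(-6\right) \left(-4\right) \left(2^{2} - 145\right) = 24 \left(4 - 145\right) = 24 \left(-141\right) = -3384$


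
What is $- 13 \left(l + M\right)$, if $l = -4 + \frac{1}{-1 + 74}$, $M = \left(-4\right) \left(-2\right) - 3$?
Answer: $- \frac{962}{73} \approx -13.178$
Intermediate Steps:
$M = 5$ ($M = 8 - 3 = 5$)
$l = - \frac{291}{73}$ ($l = -4 + \frac{1}{73} = - \frac{291}{73} \approx -3.9863$)
$- 13 \left(l + M\right) = - 13 \left(- \frac{291}{73} + 5\right) = \left(-13\right) \frac{74}{73} = - \frac{962}{73}$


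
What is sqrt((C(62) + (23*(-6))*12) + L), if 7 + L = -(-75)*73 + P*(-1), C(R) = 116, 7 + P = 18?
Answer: sqrt(3917) ≈ 62.586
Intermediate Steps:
P = 11 (P = -7 + 18 = 11)
L = 5457 (L = -7 + (-(-75)*73 + 11*(-1)) = -7 + (-75*(-73) - 11) = -7 + (5475 - 11) = -7 + 5464 = 5457)
sqrt((C(62) + (23*(-6))*12) + L) = sqrt((116 + (23*(-6))*12) + 5457) = sqrt((116 - 138*12) + 5457) = sqrt((116 - 1656) + 5457) = sqrt(-1540 + 5457) = sqrt(3917)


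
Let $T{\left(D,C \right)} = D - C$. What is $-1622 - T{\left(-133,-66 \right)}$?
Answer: $-1555$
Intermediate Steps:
$-1622 - T{\left(-133,-66 \right)} = -1622 - \left(-133 - -66\right) = -1622 - \left(-133 + 66\right) = -1622 - -67 = -1622 + 67 = -1555$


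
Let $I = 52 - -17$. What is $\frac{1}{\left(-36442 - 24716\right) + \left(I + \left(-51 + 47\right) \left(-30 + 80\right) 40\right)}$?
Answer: $- \frac{1}{69089} \approx -1.4474 \cdot 10^{-5}$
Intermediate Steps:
$I = 69$ ($I = 52 + 17 = 69$)
$\frac{1}{\left(-36442 - 24716\right) + \left(I + \left(-51 + 47\right) \left(-30 + 80\right) 40\right)} = \frac{1}{\left(-36442 - 24716\right) + \left(69 + \left(-51 + 47\right) \left(-30 + 80\right) 40\right)} = \frac{1}{\left(-36442 - 24716\right) + \left(69 + \left(-4\right) 50 \cdot 40\right)} = \frac{1}{-61158 + \left(69 - 8000\right)} = \frac{1}{-61158 - 7931} = \frac{1}{-69089} = - \frac{1}{69089}$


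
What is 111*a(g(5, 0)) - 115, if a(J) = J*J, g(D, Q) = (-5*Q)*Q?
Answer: -115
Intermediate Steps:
g(D, Q) = -5*Q**2
a(J) = J**2
111*a(g(5, 0)) - 115 = 111*(-5*0**2)**2 - 115 = 111*(-5*0)**2 - 115 = 111*0**2 - 115 = 111*0 - 115 = 0 - 115 = -115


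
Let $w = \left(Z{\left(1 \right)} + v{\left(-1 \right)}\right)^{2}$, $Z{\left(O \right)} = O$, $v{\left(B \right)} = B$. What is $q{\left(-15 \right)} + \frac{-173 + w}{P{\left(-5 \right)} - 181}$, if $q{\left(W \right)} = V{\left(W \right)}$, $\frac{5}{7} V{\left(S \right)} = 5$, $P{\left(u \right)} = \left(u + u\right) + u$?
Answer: $\frac{1545}{196} \approx 7.8827$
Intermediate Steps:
$P{\left(u \right)} = 3 u$ ($P{\left(u \right)} = 2 u + u = 3 u$)
$V{\left(S \right)} = 7$ ($V{\left(S \right)} = \frac{7}{5} \cdot 5 = 7$)
$q{\left(W \right)} = 7$
$w = 0$ ($w = \left(1 - 1\right)^{2} = 0^{2} = 0$)
$q{\left(-15 \right)} + \frac{-173 + w}{P{\left(-5 \right)} - 181} = 7 + \frac{-173 + 0}{3 \left(-5\right) - 181} = 7 - \frac{173}{-15 - 181} = 7 - \frac{173}{-196} = 7 - - \frac{173}{196} = 7 + \frac{173}{196} = \frac{1545}{196}$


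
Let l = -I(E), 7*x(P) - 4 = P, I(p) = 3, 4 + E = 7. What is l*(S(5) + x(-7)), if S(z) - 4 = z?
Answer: -180/7 ≈ -25.714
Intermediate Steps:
E = 3 (E = -4 + 7 = 3)
S(z) = 4 + z
x(P) = 4/7 + P/7
l = -3 (l = -1*3 = -3)
l*(S(5) + x(-7)) = -3*((4 + 5) + (4/7 + (⅐)*(-7))) = -3*(9 + (4/7 - 1)) = -3*(9 - 3/7) = -3*60/7 = -180/7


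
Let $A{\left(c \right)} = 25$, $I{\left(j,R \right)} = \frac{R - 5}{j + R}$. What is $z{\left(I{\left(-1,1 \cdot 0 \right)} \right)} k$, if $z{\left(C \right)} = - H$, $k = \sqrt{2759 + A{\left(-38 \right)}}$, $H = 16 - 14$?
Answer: $- 8 \sqrt{174} \approx -105.53$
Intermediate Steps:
$H = 2$
$I{\left(j,R \right)} = \frac{-5 + R}{R + j}$
$k = 4 \sqrt{174}$ ($k = \sqrt{2759 + 25} = \sqrt{2784} = 4 \sqrt{174} \approx 52.764$)
$z{\left(C \right)} = -2$ ($z{\left(C \right)} = \left(-1\right) 2 = -2$)
$z{\left(I{\left(-1,1 \cdot 0 \right)} \right)} k = - 2 \cdot 4 \sqrt{174} = - 8 \sqrt{174}$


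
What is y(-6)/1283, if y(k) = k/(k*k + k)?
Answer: -1/6415 ≈ -0.00015588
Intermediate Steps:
y(k) = k/(k + k**2) (y(k) = k/(k**2 + k) = k/(k + k**2))
y(-6)/1283 = 1/((1 - 6)*1283) = (1/1283)/(-5) = -1/5*1/1283 = -1/6415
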